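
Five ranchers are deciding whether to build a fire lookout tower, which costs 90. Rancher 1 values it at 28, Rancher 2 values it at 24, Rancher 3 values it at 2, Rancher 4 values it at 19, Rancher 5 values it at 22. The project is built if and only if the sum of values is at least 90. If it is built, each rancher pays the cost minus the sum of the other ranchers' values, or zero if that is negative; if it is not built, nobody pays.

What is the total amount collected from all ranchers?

Total value 95 ≥ cost 90, so it is built.
Rancher 1: others sum to 67; max(0, 90 - 67) = 23.
Rancher 2: others sum to 71; max(0, 90 - 71) = 19.
Rancher 3: others sum to 93; max(0, 90 - 93) = 0.
Rancher 4: others sum to 76; max(0, 90 - 76) = 14.
Rancher 5: others sum to 73; max(0, 90 - 73) = 17.
Total collected = 23 + 19 + 0 + 14 + 17 = 73.

73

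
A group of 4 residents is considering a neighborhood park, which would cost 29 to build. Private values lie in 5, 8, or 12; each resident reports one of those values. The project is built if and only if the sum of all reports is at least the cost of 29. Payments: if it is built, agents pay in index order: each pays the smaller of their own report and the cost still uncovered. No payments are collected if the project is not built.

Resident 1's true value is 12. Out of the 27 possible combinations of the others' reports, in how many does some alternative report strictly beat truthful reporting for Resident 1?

Others report (5, 5, 12): truth gives 0; report 8 gives 4 > 0. Violating.
Others report (5, 8, 8): truth gives 0; report 8 gives 4 > 0. Violating.
Others report (5, 8, 12): truth gives 0; report 5 gives 7 > 0. Violating.
Others report (5, 12, 5): truth gives 0; report 8 gives 4 > 0. Violating.
Others report (5, 5, 5): truth gives 0; no alternative beats it.
Others report (5, 5, 8): truth gives 0; no alternative beats it.
(Checking all 27 profiles: 23 have a profitable deviation, 4 do not.)

23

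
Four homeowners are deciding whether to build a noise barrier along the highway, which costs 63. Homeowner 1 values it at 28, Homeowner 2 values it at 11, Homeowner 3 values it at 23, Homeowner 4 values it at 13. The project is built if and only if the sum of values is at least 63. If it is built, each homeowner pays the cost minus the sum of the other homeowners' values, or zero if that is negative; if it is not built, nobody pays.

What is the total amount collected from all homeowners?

Total value 75 ≥ cost 63, so it is built.
Homeowner 1: others sum to 47; max(0, 63 - 47) = 16.
Homeowner 2: others sum to 64; max(0, 63 - 64) = 0.
Homeowner 3: others sum to 52; max(0, 63 - 52) = 11.
Homeowner 4: others sum to 62; max(0, 63 - 62) = 1.
Total collected = 16 + 0 + 11 + 1 = 28.

28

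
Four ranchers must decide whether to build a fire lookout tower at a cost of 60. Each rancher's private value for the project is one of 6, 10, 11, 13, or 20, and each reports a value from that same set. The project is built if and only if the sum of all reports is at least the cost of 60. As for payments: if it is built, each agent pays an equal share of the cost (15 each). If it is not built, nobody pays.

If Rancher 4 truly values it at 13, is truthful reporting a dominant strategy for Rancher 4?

Consider the case where Rancher 1 reports 10, Rancher 2 reports 20 and Rancher 3 reports 20.
Truthful report 13: project built, pays 15, utility 13 - 15 = -2.
Report 6 instead: project not built, utility 0.
Since 0 > -2, reporting 6 is strictly better here, so truthful reporting is not dominant.

No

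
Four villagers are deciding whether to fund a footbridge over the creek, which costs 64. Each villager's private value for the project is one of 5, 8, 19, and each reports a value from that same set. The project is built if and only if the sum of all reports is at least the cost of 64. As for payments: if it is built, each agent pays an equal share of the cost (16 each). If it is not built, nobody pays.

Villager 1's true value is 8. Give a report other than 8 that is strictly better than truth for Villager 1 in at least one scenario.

5

Suppose Villager 2 reports 19, Villager 3 reports 19 and Villager 4 reports 19.
Report 8: project built, pays 16, utility 8 - 16 = -8.
Report 5: project not built, utility 0.
So reporting 5 beats truth here (0 > -8).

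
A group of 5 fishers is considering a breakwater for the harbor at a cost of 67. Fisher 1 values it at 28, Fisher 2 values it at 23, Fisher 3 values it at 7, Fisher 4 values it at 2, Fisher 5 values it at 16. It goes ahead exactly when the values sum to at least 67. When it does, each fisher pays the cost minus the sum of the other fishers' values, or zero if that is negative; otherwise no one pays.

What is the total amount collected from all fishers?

40

Total value 76 ≥ cost 67, so it is built.
Fisher 1: others sum to 48; max(0, 67 - 48) = 19.
Fisher 2: others sum to 53; max(0, 67 - 53) = 14.
Fisher 3: others sum to 69; max(0, 67 - 69) = 0.
Fisher 4: others sum to 74; max(0, 67 - 74) = 0.
Fisher 5: others sum to 60; max(0, 67 - 60) = 7.
Total collected = 19 + 14 + 0 + 0 + 7 = 40.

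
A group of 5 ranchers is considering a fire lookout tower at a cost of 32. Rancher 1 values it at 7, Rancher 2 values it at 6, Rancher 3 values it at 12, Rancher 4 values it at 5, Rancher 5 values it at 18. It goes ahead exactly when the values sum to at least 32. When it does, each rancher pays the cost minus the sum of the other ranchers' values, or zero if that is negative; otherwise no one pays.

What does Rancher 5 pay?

Total value 48 ≥ cost 32, so the project is built.
The other ranchers' values sum to 30.
Cost minus that sum is 32 - 30 = 2.

2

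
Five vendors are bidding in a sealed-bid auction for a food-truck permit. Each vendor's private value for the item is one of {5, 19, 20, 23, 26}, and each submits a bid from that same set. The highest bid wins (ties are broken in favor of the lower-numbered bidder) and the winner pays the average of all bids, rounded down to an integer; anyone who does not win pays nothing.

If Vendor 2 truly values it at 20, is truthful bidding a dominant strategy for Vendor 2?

No

Consider the case where Vendor 1 bids 5, Vendor 3 bids 5, Vendor 4 bids 5 and Vendor 5 bids 5.
Truthful bid 20: wins, pays 8, utility 20 - 8 = 12.
Bid 19 instead: wins, pays 7, utility 20 - 7 = 13.
Since 13 > 12, bidding 19 is strictly better here, so truthful bidding is not dominant.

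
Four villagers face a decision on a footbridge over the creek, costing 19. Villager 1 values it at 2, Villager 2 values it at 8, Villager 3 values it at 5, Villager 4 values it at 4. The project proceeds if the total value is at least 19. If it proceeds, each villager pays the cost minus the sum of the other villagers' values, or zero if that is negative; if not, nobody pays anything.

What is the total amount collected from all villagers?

19

Total value 19 ≥ cost 19, so it is built.
Villager 1: others sum to 17; max(0, 19 - 17) = 2.
Villager 2: others sum to 11; max(0, 19 - 11) = 8.
Villager 3: others sum to 14; max(0, 19 - 14) = 5.
Villager 4: others sum to 15; max(0, 19 - 15) = 4.
Total collected = 2 + 8 + 5 + 4 = 19.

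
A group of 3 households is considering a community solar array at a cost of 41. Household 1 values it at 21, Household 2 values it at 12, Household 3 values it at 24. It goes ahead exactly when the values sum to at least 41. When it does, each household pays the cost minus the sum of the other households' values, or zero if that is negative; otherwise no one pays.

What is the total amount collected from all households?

Total value 57 ≥ cost 41, so it is built.
Household 1: others sum to 36; max(0, 41 - 36) = 5.
Household 2: others sum to 45; max(0, 41 - 45) = 0.
Household 3: others sum to 33; max(0, 41 - 33) = 8.
Total collected = 5 + 0 + 8 = 13.

13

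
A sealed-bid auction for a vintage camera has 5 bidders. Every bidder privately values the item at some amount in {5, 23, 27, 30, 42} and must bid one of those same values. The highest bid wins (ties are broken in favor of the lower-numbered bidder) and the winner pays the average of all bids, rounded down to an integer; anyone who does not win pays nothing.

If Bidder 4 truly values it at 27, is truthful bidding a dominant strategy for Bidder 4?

Consider the case where Bidder 1 bids 5, Bidder 2 bids 5, Bidder 3 bids 5 and Bidder 5 bids 5.
Truthful bid 27: wins, pays 9, utility 27 - 9 = 18.
Bid 23 instead: wins, pays 8, utility 27 - 8 = 19.
Since 19 > 18, bidding 23 is strictly better here, so truthful bidding is not dominant.

No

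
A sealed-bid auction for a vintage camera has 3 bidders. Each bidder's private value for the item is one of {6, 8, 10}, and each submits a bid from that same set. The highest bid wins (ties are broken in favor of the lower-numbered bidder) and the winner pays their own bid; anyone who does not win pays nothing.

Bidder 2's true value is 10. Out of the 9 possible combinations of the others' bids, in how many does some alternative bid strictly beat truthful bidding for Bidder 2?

2

Others bid (6, 6): truth gives 0; bid 8 gives 2 > 0. Violating.
Others bid (6, 8): truth gives 0; bid 8 gives 2 > 0. Violating.
Others bid (6, 10): truth gives 0; no alternative beats it.
Others bid (8, 6): truth gives 0; no alternative beats it.
(Checking all 9 profiles: 2 have a profitable deviation, 7 do not.)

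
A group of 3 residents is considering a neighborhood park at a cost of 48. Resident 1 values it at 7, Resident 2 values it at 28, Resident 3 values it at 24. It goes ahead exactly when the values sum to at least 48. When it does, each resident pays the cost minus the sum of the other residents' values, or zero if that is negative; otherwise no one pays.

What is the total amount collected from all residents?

30

Total value 59 ≥ cost 48, so it is built.
Resident 1: others sum to 52; max(0, 48 - 52) = 0.
Resident 2: others sum to 31; max(0, 48 - 31) = 17.
Resident 3: others sum to 35; max(0, 48 - 35) = 13.
Total collected = 0 + 17 + 13 = 30.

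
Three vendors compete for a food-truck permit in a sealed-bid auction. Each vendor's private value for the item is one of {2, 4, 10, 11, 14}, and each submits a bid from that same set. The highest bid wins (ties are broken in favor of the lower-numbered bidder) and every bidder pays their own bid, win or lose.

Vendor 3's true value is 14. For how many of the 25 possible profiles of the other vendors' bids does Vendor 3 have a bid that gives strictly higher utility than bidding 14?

Others bid (2, 2): truth gives 0; bid 4 gives 10 > 0. Violating.
Others bid (2, 4): truth gives 0; bid 10 gives 4 > 0. Violating.
Others bid (2, 10): truth gives 0; bid 11 gives 3 > 0. Violating.
Others bid (2, 14): truth gives -14; bid 2 gives -2 > -14. Violating.
Others bid (2, 11): truth gives 0; no alternative beats it.
Others bid (4, 11): truth gives 0; no alternative beats it.
(Checking all 25 profiles: 18 have a profitable deviation, 7 do not.)

18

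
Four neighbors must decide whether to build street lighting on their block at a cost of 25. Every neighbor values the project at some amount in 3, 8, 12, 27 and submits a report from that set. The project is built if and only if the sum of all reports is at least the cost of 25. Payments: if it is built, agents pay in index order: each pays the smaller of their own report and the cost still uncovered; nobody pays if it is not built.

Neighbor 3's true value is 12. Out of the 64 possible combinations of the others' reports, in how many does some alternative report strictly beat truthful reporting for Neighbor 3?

Others report (3, 3, 12): truth gives 0; report 8 gives 4 > 0. Violating.
Others report (3, 3, 27): truth gives 0; report 3 gives 9 > 0. Violating.
Others report (3, 8, 8): truth gives 0; report 8 gives 4 > 0. Violating.
Others report (3, 8, 12): truth gives 0; report 3 gives 9 > 0. Violating.
Others report (3, 3, 3): truth gives 0; no alternative beats it.
Others report (3, 3, 8): truth gives 0; no alternative beats it.
(Checking all 64 profiles: 28 have a profitable deviation, 36 do not.)

28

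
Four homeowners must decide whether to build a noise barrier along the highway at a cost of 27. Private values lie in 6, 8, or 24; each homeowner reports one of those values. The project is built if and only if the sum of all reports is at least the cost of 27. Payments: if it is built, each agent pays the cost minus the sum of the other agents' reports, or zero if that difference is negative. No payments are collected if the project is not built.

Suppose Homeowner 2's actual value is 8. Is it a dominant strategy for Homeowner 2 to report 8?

Yes

Check each profile of the others' reports and compare truth against every alternative report.
Others report (6, 6, 24): truth gives 8, best alternative gives 8.
Others report (6, 8, 24): truth gives 8, best alternative gives 8.
Others report (6, 24, 6): truth gives 8, best alternative gives 8.
Others report (6, 24, 8): truth gives 8, best alternative gives 8.
Others report (6, 24, 24): truth gives 8, best alternative gives 8.
Others report (8, 6, 24): truth gives 8, best alternative gives 8.
(Remaining 21 profiles checked similarly; truth is weakly best in each.)
In every case the truthful report is at least as good as any alternative, so it is a dominant strategy.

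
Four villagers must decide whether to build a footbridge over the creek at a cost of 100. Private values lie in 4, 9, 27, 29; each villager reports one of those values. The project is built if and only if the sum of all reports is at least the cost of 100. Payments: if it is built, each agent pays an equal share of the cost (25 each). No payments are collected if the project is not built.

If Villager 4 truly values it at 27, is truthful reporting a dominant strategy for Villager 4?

Yes

Check each profile of the others' reports and compare truth against every alternative report.
Others report (27, 27, 27): truth gives 2, best alternative gives 2.
Others report (27, 27, 29): truth gives 2, best alternative gives 2.
Others report (27, 29, 27): truth gives 2, best alternative gives 2.
Others report (27, 29, 29): truth gives 2, best alternative gives 2.
Others report (29, 27, 27): truth gives 2, best alternative gives 2.
Others report (29, 27, 29): truth gives 2, best alternative gives 2.
(Remaining 58 profiles checked similarly; truth is weakly best in each.)
In every case the truthful report is at least as good as any alternative, so it is a dominant strategy.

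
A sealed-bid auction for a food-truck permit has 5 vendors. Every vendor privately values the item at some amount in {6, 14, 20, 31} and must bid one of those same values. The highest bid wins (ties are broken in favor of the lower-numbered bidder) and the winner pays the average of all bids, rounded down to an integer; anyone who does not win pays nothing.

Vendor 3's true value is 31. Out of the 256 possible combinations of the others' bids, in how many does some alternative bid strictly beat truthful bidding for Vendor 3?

Others bid (6, 6, 6, 6): truth gives 20; bid 14 gives 24 > 20. Violating.
Others bid (6, 6, 6, 14): truth gives 19; bid 14 gives 22 > 19. Violating.
Others bid (6, 6, 6, 20): truth gives 18; bid 20 gives 20 > 18. Violating.
Others bid (6, 6, 14, 6): truth gives 19; bid 14 gives 22 > 19. Violating.
Others bid (6, 6, 6, 31): truth gives 15; no alternative beats it.
Others bid (6, 6, 14, 31): truth gives 14; no alternative beats it.
(Checking all 256 profiles: 36 have a profitable deviation, 220 do not.)

36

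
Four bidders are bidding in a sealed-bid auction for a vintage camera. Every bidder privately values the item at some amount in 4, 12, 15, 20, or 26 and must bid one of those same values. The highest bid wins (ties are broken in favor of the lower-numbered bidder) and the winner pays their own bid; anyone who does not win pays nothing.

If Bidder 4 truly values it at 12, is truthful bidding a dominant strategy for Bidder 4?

Check each profile of the others' bids and compare truth against every alternative bid.
Others bid (4, 4, 4): truth gives 0, best alternative gives 0.
Others bid (4, 4, 12): truth gives 0, best alternative gives 0.
Others bid (4, 4, 15): truth gives 0, best alternative gives 0.
Others bid (4, 4, 20): truth gives 0, best alternative gives 0.
Others bid (4, 4, 26): truth gives 0, best alternative gives 0.
Others bid (4, 12, 4): truth gives 0, best alternative gives 0.
(Remaining 119 profiles checked similarly; truth is weakly best in each.)
In every case the truthful bid is at least as good as any alternative, so it is a dominant strategy.

Yes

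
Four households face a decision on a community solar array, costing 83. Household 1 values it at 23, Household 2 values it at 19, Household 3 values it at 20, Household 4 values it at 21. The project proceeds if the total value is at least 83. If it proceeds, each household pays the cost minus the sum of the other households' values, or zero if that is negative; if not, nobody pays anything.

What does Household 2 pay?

19

Total value 83 ≥ cost 83, so the project is built.
The other households' values sum to 64.
Cost minus that sum is 83 - 64 = 19.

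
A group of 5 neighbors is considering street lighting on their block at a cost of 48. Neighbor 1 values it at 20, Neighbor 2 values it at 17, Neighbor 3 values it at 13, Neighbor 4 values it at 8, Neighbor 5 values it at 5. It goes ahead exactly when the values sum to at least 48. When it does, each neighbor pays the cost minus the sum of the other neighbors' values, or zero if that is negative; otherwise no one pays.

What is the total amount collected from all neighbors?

Total value 63 ≥ cost 48, so it is built.
Neighbor 1: others sum to 43; max(0, 48 - 43) = 5.
Neighbor 2: others sum to 46; max(0, 48 - 46) = 2.
Neighbor 3: others sum to 50; max(0, 48 - 50) = 0.
Neighbor 4: others sum to 55; max(0, 48 - 55) = 0.
Neighbor 5: others sum to 58; max(0, 48 - 58) = 0.
Total collected = 5 + 2 + 0 + 0 + 0 = 7.

7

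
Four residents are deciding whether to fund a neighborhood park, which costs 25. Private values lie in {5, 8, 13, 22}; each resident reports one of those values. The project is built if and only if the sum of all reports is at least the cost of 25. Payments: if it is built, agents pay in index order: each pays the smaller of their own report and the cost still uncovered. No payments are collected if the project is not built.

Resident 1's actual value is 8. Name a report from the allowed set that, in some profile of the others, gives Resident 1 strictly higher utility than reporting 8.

5

Suppose Resident 2 reports 5, Resident 3 reports 5 and Resident 4 reports 13.
Report 8: project built, pays 8, utility 8 - 8 = 0.
Report 5: project built, pays 5, utility 8 - 5 = 3.
So reporting 5 beats truth here (3 > 0).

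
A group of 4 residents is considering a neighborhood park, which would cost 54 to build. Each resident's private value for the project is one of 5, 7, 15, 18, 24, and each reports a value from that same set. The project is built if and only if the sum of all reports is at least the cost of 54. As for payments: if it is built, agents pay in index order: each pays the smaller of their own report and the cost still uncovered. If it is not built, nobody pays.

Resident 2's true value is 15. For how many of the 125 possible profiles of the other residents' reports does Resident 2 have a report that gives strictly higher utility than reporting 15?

44

Others report (5, 18, 24): truth gives 0; report 7 gives 8 > 0. Violating.
Others report (5, 24, 18): truth gives 0; report 7 gives 8 > 0. Violating.
Others report (5, 24, 24): truth gives 0; report 5 gives 10 > 0. Violating.
Others report (7, 18, 24): truth gives 0; report 5 gives 10 > 0. Violating.
Others report (5, 5, 5): truth gives 0; no alternative beats it.
Others report (5, 5, 7): truth gives 0; no alternative beats it.
(Checking all 125 profiles: 44 have a profitable deviation, 81 do not.)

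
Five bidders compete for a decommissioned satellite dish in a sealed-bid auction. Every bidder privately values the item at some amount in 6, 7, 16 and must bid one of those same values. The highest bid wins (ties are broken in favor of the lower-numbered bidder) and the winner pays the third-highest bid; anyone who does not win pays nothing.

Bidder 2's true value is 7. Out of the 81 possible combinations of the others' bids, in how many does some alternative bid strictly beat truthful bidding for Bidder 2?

Others bid (6, 6, 6, 16): truth gives 0; bid 16 gives 1 > 0. Violating.
Others bid (6, 6, 16, 6): truth gives 0; bid 16 gives 1 > 0. Violating.
Others bid (6, 16, 6, 6): truth gives 0; bid 16 gives 1 > 0. Violating.
Others bid (7, 6, 6, 6): truth gives 0; bid 16 gives 1 > 0. Violating.
Others bid (6, 6, 6, 6): truth gives 1; no alternative beats it.
Others bid (6, 6, 6, 7): truth gives 1; no alternative beats it.
(Checking all 81 profiles: 4 have a profitable deviation, 77 do not.)

4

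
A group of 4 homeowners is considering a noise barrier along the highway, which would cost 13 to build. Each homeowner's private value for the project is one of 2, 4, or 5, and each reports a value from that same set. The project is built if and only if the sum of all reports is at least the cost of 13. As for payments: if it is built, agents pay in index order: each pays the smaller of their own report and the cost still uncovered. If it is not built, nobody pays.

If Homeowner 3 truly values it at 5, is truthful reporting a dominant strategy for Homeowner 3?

No

Consider the case where Homeowner 1 reports 2, Homeowner 2 reports 2 and Homeowner 4 reports 5.
Truthful report 5: project built, pays 5, utility 5 - 5 = 0.
Report 4 instead: project built, pays 4, utility 5 - 4 = 1.
Since 1 > 0, reporting 4 is strictly better here, so truthful reporting is not dominant.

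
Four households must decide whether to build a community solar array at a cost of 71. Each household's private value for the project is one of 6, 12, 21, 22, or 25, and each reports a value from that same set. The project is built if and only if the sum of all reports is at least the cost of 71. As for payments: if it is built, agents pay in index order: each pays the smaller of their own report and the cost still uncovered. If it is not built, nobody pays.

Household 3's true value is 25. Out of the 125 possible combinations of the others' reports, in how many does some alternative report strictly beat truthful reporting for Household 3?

80

Others report (6, 21, 22): truth gives 0; report 22 gives 3 > 0. Violating.
Others report (6, 21, 25): truth gives 0; report 21 gives 4 > 0. Violating.
Others report (6, 22, 21): truth gives 0; report 22 gives 3 > 0. Violating.
Others report (6, 22, 22): truth gives 0; report 21 gives 4 > 0. Violating.
Others report (6, 6, 6): truth gives 0; no alternative beats it.
Others report (6, 6, 12): truth gives 0; no alternative beats it.
(Checking all 125 profiles: 80 have a profitable deviation, 45 do not.)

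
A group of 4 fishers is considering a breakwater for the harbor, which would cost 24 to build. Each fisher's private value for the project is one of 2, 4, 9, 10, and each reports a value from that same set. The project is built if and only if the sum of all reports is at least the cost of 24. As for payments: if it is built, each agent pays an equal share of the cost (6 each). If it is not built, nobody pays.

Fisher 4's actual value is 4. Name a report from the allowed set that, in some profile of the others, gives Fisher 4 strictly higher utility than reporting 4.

Suppose Fisher 1 reports 2, Fisher 2 reports 9 and Fisher 3 reports 9.
Report 4: project built, pays 6, utility 4 - 6 = -2.
Report 2: project not built, utility 0.
So reporting 2 beats truth here (0 > -2).

2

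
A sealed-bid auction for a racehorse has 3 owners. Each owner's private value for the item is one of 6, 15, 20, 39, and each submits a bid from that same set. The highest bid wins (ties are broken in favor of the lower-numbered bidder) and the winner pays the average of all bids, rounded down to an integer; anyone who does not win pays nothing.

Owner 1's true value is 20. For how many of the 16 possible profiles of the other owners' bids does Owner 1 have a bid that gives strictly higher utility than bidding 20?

4

Others bid (6, 6): truth gives 10; bid 6 gives 14 > 10. Violating.
Others bid (6, 15): truth gives 7; bid 15 gives 8 > 7. Violating.
Others bid (15, 6): truth gives 7; bid 15 gives 8 > 7. Violating.
Others bid (15, 15): truth gives 4; bid 15 gives 5 > 4. Violating.
Others bid (6, 20): truth gives 5; no alternative beats it.
Others bid (6, 39): truth gives 0; no alternative beats it.
(Checking all 16 profiles: 4 have a profitable deviation, 12 do not.)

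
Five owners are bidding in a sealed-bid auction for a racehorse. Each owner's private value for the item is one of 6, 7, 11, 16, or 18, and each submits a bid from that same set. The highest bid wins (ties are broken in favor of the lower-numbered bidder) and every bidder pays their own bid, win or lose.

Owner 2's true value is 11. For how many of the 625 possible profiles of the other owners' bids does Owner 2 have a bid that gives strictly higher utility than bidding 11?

579

Others bid (6, 6, 6, 6): truth gives 0; bid 7 gives 4 > 0. Violating.
Others bid (6, 6, 6, 7): truth gives 0; bid 7 gives 4 > 0. Violating.
Others bid (6, 6, 6, 16): truth gives -11; bid 16 gives -5 > -11. Violating.
Others bid (6, 6, 6, 18): truth gives -11; bid 6 gives -6 > -11. Violating.
Others bid (6, 6, 6, 11): truth gives 0; no alternative beats it.
Others bid (6, 6, 7, 11): truth gives 0; no alternative beats it.
(Checking all 625 profiles: 579 have a profitable deviation, 46 do not.)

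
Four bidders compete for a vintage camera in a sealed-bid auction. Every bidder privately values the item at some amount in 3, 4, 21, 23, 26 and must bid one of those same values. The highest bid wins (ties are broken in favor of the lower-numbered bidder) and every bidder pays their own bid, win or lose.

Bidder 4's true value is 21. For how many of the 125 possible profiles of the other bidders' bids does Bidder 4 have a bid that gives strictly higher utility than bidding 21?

Others bid (3, 3, 3): truth gives 0; bid 4 gives 17 > 0. Violating.
Others bid (3, 3, 21): truth gives -21; bid 23 gives -2 > -21. Violating.
Others bid (3, 3, 23): truth gives -21; bid 3 gives -3 > -21. Violating.
Others bid (3, 3, 26): truth gives -21; bid 3 gives -3 > -21. Violating.
Others bid (3, 3, 4): truth gives 0; no alternative beats it.
Others bid (3, 4, 3): truth gives 0; no alternative beats it.
(Checking all 125 profiles: 118 have a profitable deviation, 7 do not.)

118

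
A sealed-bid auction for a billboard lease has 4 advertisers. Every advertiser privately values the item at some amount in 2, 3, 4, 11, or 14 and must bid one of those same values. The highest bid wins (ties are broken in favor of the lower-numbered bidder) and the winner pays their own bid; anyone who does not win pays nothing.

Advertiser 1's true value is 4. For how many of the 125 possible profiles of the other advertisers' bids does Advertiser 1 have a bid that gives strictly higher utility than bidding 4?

Others bid (2, 2, 2): truth gives 0; bid 2 gives 2 > 0. Violating.
Others bid (2, 2, 3): truth gives 0; bid 3 gives 1 > 0. Violating.
Others bid (2, 3, 2): truth gives 0; bid 3 gives 1 > 0. Violating.
Others bid (2, 3, 3): truth gives 0; bid 3 gives 1 > 0. Violating.
Others bid (2, 2, 4): truth gives 0; no alternative beats it.
Others bid (2, 2, 11): truth gives 0; no alternative beats it.
(Checking all 125 profiles: 8 have a profitable deviation, 117 do not.)

8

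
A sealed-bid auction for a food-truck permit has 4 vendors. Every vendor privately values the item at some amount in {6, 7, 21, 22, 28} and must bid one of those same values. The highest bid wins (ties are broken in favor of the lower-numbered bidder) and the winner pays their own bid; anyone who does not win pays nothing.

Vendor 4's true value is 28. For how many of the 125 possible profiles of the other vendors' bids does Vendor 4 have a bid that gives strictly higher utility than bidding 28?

27

Others bid (6, 6, 6): truth gives 0; bid 7 gives 21 > 0. Violating.
Others bid (6, 6, 7): truth gives 0; bid 21 gives 7 > 0. Violating.
Others bid (6, 6, 21): truth gives 0; bid 22 gives 6 > 0. Violating.
Others bid (6, 7, 6): truth gives 0; bid 21 gives 7 > 0. Violating.
Others bid (6, 6, 22): truth gives 0; no alternative beats it.
Others bid (6, 6, 28): truth gives 0; no alternative beats it.
(Checking all 125 profiles: 27 have a profitable deviation, 98 do not.)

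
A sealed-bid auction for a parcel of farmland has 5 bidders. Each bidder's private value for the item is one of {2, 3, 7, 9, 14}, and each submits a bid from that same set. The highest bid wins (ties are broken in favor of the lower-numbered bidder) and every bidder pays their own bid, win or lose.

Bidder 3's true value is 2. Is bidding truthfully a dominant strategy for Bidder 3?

Consider the case where Bidder 1 bids 2, Bidder 2 bids 2, Bidder 4 bids 2 and Bidder 5 bids 2.
Truthful bid 2: loses but pays 2, utility -2.
Bid 3 instead: wins, pays 3, utility 2 - 3 = -1.
Since -1 > -2, bidding 3 is strictly better here, so truthful bidding is not dominant.

No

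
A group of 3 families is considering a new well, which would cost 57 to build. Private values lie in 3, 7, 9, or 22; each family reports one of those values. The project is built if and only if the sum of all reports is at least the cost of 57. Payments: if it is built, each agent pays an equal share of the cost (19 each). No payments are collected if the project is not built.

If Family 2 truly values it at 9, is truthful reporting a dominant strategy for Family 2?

Check each profile of the others' reports and compare truth against every alternative report.
Others report (3, 3): truth gives 0, best alternative gives 0.
Others report (3, 7): truth gives 0, best alternative gives 0.
Others report (3, 9): truth gives 0, best alternative gives 0.
Others report (3, 22): truth gives 0, best alternative gives 0.
Others report (7, 3): truth gives 0, best alternative gives 0.
Others report (7, 7): truth gives 0, best alternative gives 0.
(Remaining 10 profiles checked similarly; truth is weakly best in each.)
In every case the truthful report is at least as good as any alternative, so it is a dominant strategy.

Yes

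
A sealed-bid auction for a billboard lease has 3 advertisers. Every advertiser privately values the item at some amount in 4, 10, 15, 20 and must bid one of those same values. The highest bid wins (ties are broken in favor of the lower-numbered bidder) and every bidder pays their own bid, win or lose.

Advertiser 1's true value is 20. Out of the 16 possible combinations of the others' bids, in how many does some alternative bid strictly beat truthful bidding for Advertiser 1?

Others bid (4, 4): truth gives 0; bid 4 gives 16 > 0. Violating.
Others bid (4, 10): truth gives 0; bid 10 gives 10 > 0. Violating.
Others bid (4, 15): truth gives 0; bid 15 gives 5 > 0. Violating.
Others bid (10, 4): truth gives 0; bid 10 gives 10 > 0. Violating.
Others bid (4, 20): truth gives 0; no alternative beats it.
Others bid (10, 20): truth gives 0; no alternative beats it.
(Checking all 16 profiles: 9 have a profitable deviation, 7 do not.)

9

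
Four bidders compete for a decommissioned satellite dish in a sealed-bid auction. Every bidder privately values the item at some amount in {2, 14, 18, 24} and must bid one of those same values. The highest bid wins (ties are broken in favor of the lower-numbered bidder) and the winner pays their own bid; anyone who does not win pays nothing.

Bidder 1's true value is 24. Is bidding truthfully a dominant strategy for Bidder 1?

Consider the case where Bidder 2 bids 2, Bidder 3 bids 2 and Bidder 4 bids 2.
Truthful bid 24: wins, pays 24, utility 24 - 24 = 0.
Bid 2 instead: wins, pays 2, utility 24 - 2 = 22.
Since 22 > 0, bidding 2 is strictly better here, so truthful bidding is not dominant.

No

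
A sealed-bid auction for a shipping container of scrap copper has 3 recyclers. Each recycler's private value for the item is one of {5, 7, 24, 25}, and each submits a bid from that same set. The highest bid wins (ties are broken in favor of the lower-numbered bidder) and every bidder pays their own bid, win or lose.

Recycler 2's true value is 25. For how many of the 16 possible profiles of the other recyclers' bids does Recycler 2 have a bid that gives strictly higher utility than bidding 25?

10

Others bid (5, 5): truth gives 0; bid 7 gives 18 > 0. Violating.
Others bid (5, 7): truth gives 0; bid 7 gives 18 > 0. Violating.
Others bid (5, 24): truth gives 0; bid 24 gives 1 > 0. Violating.
Others bid (7, 5): truth gives 0; bid 24 gives 1 > 0. Violating.
Others bid (5, 25): truth gives 0; no alternative beats it.
Others bid (7, 25): truth gives 0; no alternative beats it.
(Checking all 16 profiles: 10 have a profitable deviation, 6 do not.)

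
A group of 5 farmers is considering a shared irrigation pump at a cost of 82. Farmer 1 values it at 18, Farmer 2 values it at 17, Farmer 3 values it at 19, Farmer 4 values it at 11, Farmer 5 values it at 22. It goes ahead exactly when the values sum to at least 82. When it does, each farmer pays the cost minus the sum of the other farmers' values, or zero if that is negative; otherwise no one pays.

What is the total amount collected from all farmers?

Total value 87 ≥ cost 82, so it is built.
Farmer 1: others sum to 69; max(0, 82 - 69) = 13.
Farmer 2: others sum to 70; max(0, 82 - 70) = 12.
Farmer 3: others sum to 68; max(0, 82 - 68) = 14.
Farmer 4: others sum to 76; max(0, 82 - 76) = 6.
Farmer 5: others sum to 65; max(0, 82 - 65) = 17.
Total collected = 13 + 12 + 14 + 6 + 17 = 62.

62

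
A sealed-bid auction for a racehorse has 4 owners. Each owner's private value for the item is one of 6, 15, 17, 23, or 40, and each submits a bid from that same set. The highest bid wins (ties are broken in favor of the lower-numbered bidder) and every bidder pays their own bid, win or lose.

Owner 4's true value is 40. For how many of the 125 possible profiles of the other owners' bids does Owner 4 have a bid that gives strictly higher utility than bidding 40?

Others bid (6, 6, 6): truth gives 0; bid 15 gives 25 > 0. Violating.
Others bid (6, 6, 15): truth gives 0; bid 17 gives 23 > 0. Violating.
Others bid (6, 6, 17): truth gives 0; bid 23 gives 17 > 0. Violating.
Others bid (6, 6, 40): truth gives -40; bid 6 gives -6 > -40. Violating.
Others bid (6, 6, 23): truth gives 0; no alternative beats it.
Others bid (6, 15, 23): truth gives 0; no alternative beats it.
(Checking all 125 profiles: 88 have a profitable deviation, 37 do not.)

88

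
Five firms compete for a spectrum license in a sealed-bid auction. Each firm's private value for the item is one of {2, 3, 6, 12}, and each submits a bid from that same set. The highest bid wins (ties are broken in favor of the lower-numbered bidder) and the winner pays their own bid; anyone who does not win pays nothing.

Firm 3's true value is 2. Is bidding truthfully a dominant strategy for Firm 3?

Yes

Check each profile of the others' bids and compare truth against every alternative bid.
Others bid (2, 2, 2, 2): truth gives 0, best alternative gives -1.
Others bid (2, 2, 2, 3): truth gives 0, best alternative gives -1.
Others bid (2, 2, 3, 2): truth gives 0, best alternative gives -1.
Others bid (2, 2, 3, 3): truth gives 0, best alternative gives -1.
Others bid (2, 2, 2, 6): truth gives 0, best alternative gives 0.
Others bid (2, 2, 2, 12): truth gives 0, best alternative gives 0.
(Remaining 250 profiles checked similarly; truth is weakly best in each.)
In every case the truthful bid is at least as good as any alternative, so it is a dominant strategy.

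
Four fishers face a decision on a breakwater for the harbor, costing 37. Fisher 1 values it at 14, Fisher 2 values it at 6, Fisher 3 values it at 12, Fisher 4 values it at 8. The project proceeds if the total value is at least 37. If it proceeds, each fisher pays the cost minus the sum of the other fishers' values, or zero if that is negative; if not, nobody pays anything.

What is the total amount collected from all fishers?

Total value 40 ≥ cost 37, so it is built.
Fisher 1: others sum to 26; max(0, 37 - 26) = 11.
Fisher 2: others sum to 34; max(0, 37 - 34) = 3.
Fisher 3: others sum to 28; max(0, 37 - 28) = 9.
Fisher 4: others sum to 32; max(0, 37 - 32) = 5.
Total collected = 11 + 3 + 9 + 5 = 28.

28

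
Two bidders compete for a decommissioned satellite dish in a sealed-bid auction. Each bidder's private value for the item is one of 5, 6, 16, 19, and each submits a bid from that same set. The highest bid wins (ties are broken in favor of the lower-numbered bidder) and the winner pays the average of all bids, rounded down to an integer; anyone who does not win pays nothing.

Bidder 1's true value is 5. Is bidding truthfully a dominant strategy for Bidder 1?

Yes

Check each profile of the others' bids and compare truth against every alternative bid.
Others bid (6): truth gives 0, best alternative gives -1.
Others bid (5): truth gives 0, best alternative gives 0.
Others bid (16): truth gives 0, best alternative gives 0.
Others bid (19): truth gives 0, best alternative gives 0.
In every case the truthful bid is at least as good as any alternative, so it is a dominant strategy.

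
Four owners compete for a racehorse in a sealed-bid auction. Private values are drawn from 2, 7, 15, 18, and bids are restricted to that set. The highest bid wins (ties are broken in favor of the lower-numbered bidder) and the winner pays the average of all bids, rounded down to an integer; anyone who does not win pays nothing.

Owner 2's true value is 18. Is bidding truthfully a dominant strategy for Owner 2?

No

Consider the case where Owner 1 bids 2, Owner 3 bids 2 and Owner 4 bids 2.
Truthful bid 18: wins, pays 6, utility 18 - 6 = 12.
Bid 7 instead: wins, pays 3, utility 18 - 3 = 15.
Since 15 > 12, bidding 7 is strictly better here, so truthful bidding is not dominant.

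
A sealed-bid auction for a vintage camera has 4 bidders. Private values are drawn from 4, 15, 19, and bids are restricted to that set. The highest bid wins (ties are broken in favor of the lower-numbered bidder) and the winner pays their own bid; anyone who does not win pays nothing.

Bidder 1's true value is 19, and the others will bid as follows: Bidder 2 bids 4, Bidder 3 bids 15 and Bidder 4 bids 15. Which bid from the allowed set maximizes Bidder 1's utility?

Bid 4: loses, pays 0, utility 0.
Bid 15: wins, pays 15, utility 19 - 15 = 4.
Bid 19: wins, pays 19, utility 19 - 19 = 0.
The best choice is 15 with utility 4.

15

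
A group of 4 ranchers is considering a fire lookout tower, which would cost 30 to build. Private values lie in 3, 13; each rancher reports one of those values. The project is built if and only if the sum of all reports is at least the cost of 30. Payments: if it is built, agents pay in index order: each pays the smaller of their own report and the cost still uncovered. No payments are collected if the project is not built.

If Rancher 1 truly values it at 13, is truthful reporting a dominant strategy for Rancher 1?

Consider the case where Rancher 2 reports 3, Rancher 3 reports 13 and Rancher 4 reports 13.
Truthful report 13: project built, pays 13, utility 13 - 13 = 0.
Report 3 instead: project built, pays 3, utility 13 - 3 = 10.
Since 10 > 0, reporting 3 is strictly better here, so truthful reporting is not dominant.

No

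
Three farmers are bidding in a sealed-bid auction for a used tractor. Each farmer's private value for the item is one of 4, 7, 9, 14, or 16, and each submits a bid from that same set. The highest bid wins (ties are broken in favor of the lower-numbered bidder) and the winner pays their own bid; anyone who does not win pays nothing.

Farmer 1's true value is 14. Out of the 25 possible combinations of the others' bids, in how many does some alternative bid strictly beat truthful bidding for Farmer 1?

9

Others bid (4, 4): truth gives 0; bid 4 gives 10 > 0. Violating.
Others bid (4, 7): truth gives 0; bid 7 gives 7 > 0. Violating.
Others bid (4, 9): truth gives 0; bid 9 gives 5 > 0. Violating.
Others bid (7, 4): truth gives 0; bid 7 gives 7 > 0. Violating.
Others bid (4, 14): truth gives 0; no alternative beats it.
Others bid (4, 16): truth gives 0; no alternative beats it.
(Checking all 25 profiles: 9 have a profitable deviation, 16 do not.)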